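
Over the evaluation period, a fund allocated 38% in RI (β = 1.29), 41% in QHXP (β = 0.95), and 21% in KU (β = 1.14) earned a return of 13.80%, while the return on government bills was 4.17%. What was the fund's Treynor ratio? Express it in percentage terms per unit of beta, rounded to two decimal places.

β_P = 0.38×1.29 + 0.41×0.95 + 0.21×1.14 = 1.1191
Treynor = (R_P − R_f) / β_P = (13.80% − 4.17%) / 1.1191 = 9.63% / 1.1191 = 8.61%

8.61%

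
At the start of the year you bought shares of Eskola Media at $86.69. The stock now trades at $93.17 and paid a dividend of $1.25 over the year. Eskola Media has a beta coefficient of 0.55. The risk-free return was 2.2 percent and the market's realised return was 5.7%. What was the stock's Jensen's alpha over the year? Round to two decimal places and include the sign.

Realised HPR = (P1 + D1 − P0) / P0 = (93.17 + 1.25 − 86.69) / 86.69 = 7.73 / 86.69 = 8.9168%
MRP = 5.7% − 2.2% = 3.50%
CAPM required = R_f + β·MRP = 2.2% + 0.55 × 3.5% = 4.1250%
α = realised − required = 8.9168% − 4.1250% = +4.79%

+4.79%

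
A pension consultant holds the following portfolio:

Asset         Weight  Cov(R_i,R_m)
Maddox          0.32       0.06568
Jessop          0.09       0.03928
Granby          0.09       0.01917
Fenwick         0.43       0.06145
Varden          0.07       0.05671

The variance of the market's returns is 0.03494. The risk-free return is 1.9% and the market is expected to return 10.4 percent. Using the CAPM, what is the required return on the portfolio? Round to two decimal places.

15.69%

β_Maddox = 0.06568 / 0.03494 = 1.8798
β_Jessop = 0.03928 / 0.03494 = 1.1242
β_Granby = 0.01917 / 0.03494 = 0.5487
β_Fenwick = 0.06145 / 0.03494 = 1.7587
β_Varden = 0.05671 / 0.03494 = 1.6231
β_P = Σ w_i β_i = 0.32×1.8798 + 0.09×1.1242 + 0.09×0.5487 + 0.43×1.7587 + 0.07×1.6231 = 1.6220
MRP = 10.4% − 1.9% = 8.50%
E(R_P) = R_f + β_P × MRP = 1.9% + 1.6220 × 8.5% = 15.69%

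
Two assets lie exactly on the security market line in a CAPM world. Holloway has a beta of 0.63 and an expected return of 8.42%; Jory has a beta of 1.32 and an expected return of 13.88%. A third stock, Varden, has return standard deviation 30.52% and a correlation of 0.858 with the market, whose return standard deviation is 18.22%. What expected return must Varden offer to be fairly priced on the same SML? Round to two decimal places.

14.81%

MRP = (13.88% − 8.42%) / (1.32 − 0.63) = 7.9130%
R_f = 8.42% − 0.63 × 7.9130% = 3.4348%
β_Varden = ρ·σ_i/σ_m = 0.858 × 30.52 / 18.22 = 1.4372
E(R_Varden) = R_f + β × MRP = 3.4348% + 1.4372 × 7.9130% = 14.81%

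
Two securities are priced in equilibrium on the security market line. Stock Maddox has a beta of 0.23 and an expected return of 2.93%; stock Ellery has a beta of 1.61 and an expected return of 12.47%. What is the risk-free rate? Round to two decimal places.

1.34%

Both satisfy E(R) = R_f + β·MRP, so the slope of the SML is
MRP = (12.47% − 2.93%) / (1.61 − 0.23) = 9.54% / 1.38 = 6.9130%
R_f = E(R_Maddox) − β_Maddox·MRP = 2.93% − 0.23 × 6.9130% = 1.3400%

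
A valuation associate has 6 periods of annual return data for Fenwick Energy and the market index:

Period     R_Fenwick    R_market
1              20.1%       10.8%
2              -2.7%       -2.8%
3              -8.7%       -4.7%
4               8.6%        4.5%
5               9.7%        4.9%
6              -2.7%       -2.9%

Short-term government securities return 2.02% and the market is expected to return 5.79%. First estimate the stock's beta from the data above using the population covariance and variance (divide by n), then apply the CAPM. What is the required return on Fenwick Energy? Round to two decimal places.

Mean R_i = (20.1 − 2.7 − 8.7 + 8.6 + 9.7 − 2.7) / 6 = 4.0500%
Mean R_m = (10.8 − 2.8 − 4.7 + 4.5 + 4.9 − 2.9) / 6 = 1.6333%
Σ(R_i − R̄_i)(R_m − R̄_m) = 319.9000  ⇒  Cov = 319.9000 / 6 = 53.3167
Σ(R_m − R̄_m)² = 183.2333  ⇒  Var(R_m) = 183.2333 / 6 = 30.5389
β = Cov / Var(R_m) = 53.3167 / 30.5389 = 1.7459
MRP = 5.79% − 2.02% = 3.77%
E(R) = R_f + β × MRP = 2.02% + 1.7459 × 3.77% = 8.60%

8.60%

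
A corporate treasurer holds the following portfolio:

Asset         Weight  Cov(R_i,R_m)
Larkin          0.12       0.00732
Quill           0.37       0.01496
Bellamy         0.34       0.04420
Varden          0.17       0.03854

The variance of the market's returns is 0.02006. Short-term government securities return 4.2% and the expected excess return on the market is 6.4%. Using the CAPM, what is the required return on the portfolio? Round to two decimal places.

13.13%

β_Larkin = 0.00732 / 0.02006 = 0.3649
β_Quill = 0.01496 / 0.02006 = 0.7458
β_Bellamy = 0.04420 / 0.02006 = 2.2034
β_Varden = 0.03854 / 0.02006 = 1.9212
β_P = Σ w_i β_i = 0.12×0.3649 + 0.37×0.7458 + 0.34×2.2034 + 0.17×1.9212 = 1.3955
E(R_P) = R_f + β_P × MRP = 4.2% + 1.3955 × 6.4% = 13.13%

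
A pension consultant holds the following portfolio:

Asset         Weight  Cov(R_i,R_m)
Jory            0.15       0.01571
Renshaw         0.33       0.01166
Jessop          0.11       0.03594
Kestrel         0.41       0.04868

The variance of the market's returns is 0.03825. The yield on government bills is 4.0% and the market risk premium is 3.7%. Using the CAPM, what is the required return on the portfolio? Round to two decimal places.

β_Jory = 0.01571 / 0.03825 = 0.4107
β_Renshaw = 0.01166 / 0.03825 = 0.3048
β_Jessop = 0.03594 / 0.03825 = 0.9396
β_Kestrel = 0.04868 / 0.03825 = 1.2727
β_P = Σ w_i β_i = 0.15×0.4107 + 0.33×0.3048 + 0.11×0.9396 + 0.41×1.2727 = 0.7874
E(R_P) = R_f + β_P × MRP = 4.0% + 0.7874 × 3.7% = 6.91%

6.91%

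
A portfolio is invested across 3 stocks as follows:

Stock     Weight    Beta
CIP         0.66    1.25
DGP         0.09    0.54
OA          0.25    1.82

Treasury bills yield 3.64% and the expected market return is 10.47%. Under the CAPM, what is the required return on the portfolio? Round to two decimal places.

12.71%

β_P = Σ w_i β_i = 0.66×1.25 + 0.09×0.54 + 0.25×1.82 = 1.3286
MRP = 10.47% − 3.64% = 6.83%
E(R_P) = R_f + β_P × MRP = 3.64% + 1.3286 × 6.83% = 12.71%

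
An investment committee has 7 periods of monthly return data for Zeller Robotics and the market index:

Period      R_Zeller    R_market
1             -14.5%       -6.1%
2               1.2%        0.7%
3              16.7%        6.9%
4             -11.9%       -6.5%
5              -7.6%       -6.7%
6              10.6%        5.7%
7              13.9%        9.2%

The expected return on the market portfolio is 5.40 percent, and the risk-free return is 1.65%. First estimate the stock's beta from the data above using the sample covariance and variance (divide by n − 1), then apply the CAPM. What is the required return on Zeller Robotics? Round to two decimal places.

Mean R_i = (-14.5 + 1.2 + 16.7 − 11.9 − 7.6 + 10.6 + 13.9) / 7 = 1.2000%
Mean R_m = (-6.1 + 0.7 + 6.9 − 6.5 − 6.7 + 5.7 + 9.2) / 7 = 0.4571%
Σ(R_i − R̄_i)(R_m − R̄_m) = 517.2500  ⇒  Cov = 517.2500 / 6 = 86.2083
Σ(R_m − R̄_m)² = 288.1171  ⇒  Var(R_m) = 288.1171 / 6 = 48.0195
β = Cov / Var(R_m) = 86.2083 / 48.0195 = 1.7953
MRP = 5.40% − 1.65% = 3.75%
E(R) = R_f + β × MRP = 1.65% + 1.7953 × 3.75% = 8.38%

8.38%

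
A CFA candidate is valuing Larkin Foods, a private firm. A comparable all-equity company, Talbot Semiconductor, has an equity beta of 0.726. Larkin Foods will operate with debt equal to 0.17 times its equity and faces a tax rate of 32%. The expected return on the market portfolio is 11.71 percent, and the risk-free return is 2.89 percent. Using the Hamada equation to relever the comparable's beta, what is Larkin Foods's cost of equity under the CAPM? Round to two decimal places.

10.03%

β_L = β_U × [1 + (1 − t)(D/E)] = 0.726 × [1 + (1 − 0.32) × 0.17]
    = 0.726 × [1 + 0.68 × 0.17] = 0.726 × 1.1156 = 0.8099
MRP = 11.71% − 2.89% = 8.82%
E(R) = R_f + β_L × MRP = 2.89% + 0.8099 × 8.82% = 10.03%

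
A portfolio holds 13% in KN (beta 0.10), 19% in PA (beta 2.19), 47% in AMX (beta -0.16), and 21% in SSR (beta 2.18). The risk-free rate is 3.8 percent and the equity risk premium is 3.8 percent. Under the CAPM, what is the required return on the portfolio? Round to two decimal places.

β_P = Σ w_i β_i = 0.13×0.10 + 0.19×2.19 + 0.47×-0.16 + 0.21×2.18 = 0.8117
E(R_P) = R_f + β_P × MRP = 3.8% + 0.8117 × 3.8% = 6.88%

6.88%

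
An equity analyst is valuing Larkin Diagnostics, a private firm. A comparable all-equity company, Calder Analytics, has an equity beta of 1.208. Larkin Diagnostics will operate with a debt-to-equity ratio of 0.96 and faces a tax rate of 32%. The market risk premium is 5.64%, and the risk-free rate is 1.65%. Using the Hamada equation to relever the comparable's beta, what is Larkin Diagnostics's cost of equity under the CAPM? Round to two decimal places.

β_L = β_U × [1 + (1 − t)(D/E)] = 1.208 × [1 + (1 − 0.32) × 0.96]
    = 1.208 × [1 + 0.68 × 0.96] = 1.208 × 1.6528 = 1.9966
E(R) = R_f + β_L × MRP = 1.65% + 1.9966 × 5.64% = 12.91%

12.91%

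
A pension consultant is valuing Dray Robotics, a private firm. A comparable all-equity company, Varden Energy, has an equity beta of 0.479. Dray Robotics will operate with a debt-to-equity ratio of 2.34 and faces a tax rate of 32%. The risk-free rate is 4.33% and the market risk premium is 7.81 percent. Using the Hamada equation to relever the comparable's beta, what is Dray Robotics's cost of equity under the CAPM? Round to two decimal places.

β_L = β_U × [1 + (1 − t)(D/E)] = 0.479 × [1 + (1 − 0.32) × 2.34]
    = 0.479 × [1 + 0.68 × 2.34] = 0.479 × 2.5912 = 1.2412
E(R) = R_f + β_L × MRP = 4.33% + 1.2412 × 7.81% = 14.02%

14.02%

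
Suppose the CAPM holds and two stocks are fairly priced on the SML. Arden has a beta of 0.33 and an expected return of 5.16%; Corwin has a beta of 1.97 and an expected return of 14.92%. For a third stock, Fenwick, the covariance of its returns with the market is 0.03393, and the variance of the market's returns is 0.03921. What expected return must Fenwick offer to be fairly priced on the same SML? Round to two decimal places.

MRP = (14.92% − 5.16%) / (1.97 − 0.33) = 5.9512%
R_f = 5.16% − 0.33 × 5.9512% = 3.1961%
β_Fenwick = Cov / Var(R_m) = 0.03393 / 0.03921 = 0.8653
E(R_Fenwick) = R_f + β × MRP = 3.1961% + 0.8653 × 5.9512% = 8.35%

8.35%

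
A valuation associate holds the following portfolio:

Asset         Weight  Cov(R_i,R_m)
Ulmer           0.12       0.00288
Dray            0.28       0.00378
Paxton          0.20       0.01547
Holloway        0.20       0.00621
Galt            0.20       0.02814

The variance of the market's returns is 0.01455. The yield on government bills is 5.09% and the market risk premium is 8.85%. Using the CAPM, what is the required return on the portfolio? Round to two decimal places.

β_Ulmer = 0.00288 / 0.01455 = 0.1979
β_Dray = 0.00378 / 0.01455 = 0.2598
β_Paxton = 0.01547 / 0.01455 = 1.0632
β_Holloway = 0.00621 / 0.01455 = 0.4268
β_Galt = 0.02814 / 0.01455 = 1.9340
β_P = Σ w_i β_i = 0.12×0.1979 + 0.28×0.2598 + 0.20×1.0632 + 0.20×0.4268 + 0.20×1.9340 = 0.7813
E(R_P) = R_f + β_P × MRP = 5.09% + 0.7813 × 8.85% = 12.00%

12.00%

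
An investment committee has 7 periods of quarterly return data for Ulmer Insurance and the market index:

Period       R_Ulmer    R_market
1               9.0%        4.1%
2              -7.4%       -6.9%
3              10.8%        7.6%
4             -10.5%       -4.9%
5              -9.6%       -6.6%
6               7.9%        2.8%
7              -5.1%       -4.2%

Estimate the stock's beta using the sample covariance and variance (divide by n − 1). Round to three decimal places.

1.568

Mean R_i = (9.0 − 7.4 + 10.8 − 10.5 − 9.6 + 7.9 − 5.1) / 7 = -0.7000%
Mean R_m = (4.1 − 6.9 + 7.6 − 4.9 − 6.6 + 2.8 − 4.2) / 7 = -1.1571%
Σ(R_i − R̄_i)(R_m − R̄_m) = 322.7200  ⇒  Cov = 322.7200 / 6 = 53.7867
Σ(R_m − R̄_m)² = 205.8571  ⇒  Var(R_m) = 205.8571 / 6 = 34.3095
β = Cov / Var(R_m) = 53.7867 / 34.3095 = 1.5677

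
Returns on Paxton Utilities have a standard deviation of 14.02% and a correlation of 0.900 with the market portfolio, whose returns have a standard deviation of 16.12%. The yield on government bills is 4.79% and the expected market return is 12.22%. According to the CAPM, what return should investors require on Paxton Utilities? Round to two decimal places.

10.61%

β = ρ × σ_i / σ_m = 0.900 × 14.02% / 16.12% = 0.7828
MRP = 12.22% − 4.79% = 7.43%
E(R) = 4.79% + 0.7828 × 7.43% = 10.61%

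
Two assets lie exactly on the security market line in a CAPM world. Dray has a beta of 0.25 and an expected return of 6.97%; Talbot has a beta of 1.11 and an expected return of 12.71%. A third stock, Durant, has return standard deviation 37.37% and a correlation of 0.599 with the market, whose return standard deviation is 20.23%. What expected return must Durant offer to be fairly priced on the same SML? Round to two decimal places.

MRP = (12.71% − 6.97%) / (1.11 − 0.25) = 6.6744%
R_f = 6.97% − 0.25 × 6.6744% = 5.3014%
β_Durant = ρ·σ_i/σ_m = 0.599 × 37.37 / 20.23 = 1.1065
E(R_Durant) = R_f + β × MRP = 5.3014% + 1.1065 × 6.6744% = 12.69%

12.69%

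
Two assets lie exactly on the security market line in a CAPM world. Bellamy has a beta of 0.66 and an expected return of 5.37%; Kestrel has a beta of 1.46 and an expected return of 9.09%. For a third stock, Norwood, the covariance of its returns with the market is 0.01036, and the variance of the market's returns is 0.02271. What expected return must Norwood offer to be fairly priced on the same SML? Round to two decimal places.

MRP = (9.09% − 5.37%) / (1.46 − 0.66) = 4.6500%
R_f = 5.37% − 0.66 × 4.6500% = 2.3010%
β_Norwood = Cov / Var(R_m) = 0.01036 / 0.02271 = 0.4562
E(R_Norwood) = R_f + β × MRP = 2.3010% + 0.4562 × 4.6500% = 4.42%

4.42%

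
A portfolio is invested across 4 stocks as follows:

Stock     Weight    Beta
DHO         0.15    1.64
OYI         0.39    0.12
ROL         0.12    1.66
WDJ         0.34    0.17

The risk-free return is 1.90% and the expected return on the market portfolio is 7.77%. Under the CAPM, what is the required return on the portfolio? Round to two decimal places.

β_P = Σ w_i β_i = 0.15×1.64 + 0.39×0.12 + 0.12×1.66 + 0.34×0.17 = 0.5498
MRP = 7.77% − 1.90% = 5.87%
E(R_P) = R_f + β_P × MRP = 1.90% + 0.5498 × 5.87% = 5.13%

5.13%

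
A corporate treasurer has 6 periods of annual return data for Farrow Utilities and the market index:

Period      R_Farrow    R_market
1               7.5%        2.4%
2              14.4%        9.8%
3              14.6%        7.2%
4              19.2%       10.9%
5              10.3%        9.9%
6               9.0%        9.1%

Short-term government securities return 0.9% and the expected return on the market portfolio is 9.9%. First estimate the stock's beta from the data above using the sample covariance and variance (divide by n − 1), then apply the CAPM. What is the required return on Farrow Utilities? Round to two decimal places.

8.58%

Mean R_i = (7.5 + 14.4 + 14.6 + 19.2 + 10.3 + 9.0) / 6 = 12.5000%
Mean R_m = (2.4 + 9.8 + 7.2 + 10.9 + 9.9 + 9.1) / 6 = 8.2167%
Σ(R_i − R̄_i)(R_m − R̄_m) = 41.1400  ⇒  Cov = 41.1400 / 5 = 8.2280
Σ(R_m − R̄_m)² = 48.1883  ⇒  Var(R_m) = 48.1883 / 5 = 9.6377
β = Cov / Var(R_m) = 8.2280 / 9.6377 = 0.8537
MRP = 9.9% − 0.9% = 9.00%
E(R) = R_f + β × MRP = 0.9% + 0.8537 × 9.0% = 8.58%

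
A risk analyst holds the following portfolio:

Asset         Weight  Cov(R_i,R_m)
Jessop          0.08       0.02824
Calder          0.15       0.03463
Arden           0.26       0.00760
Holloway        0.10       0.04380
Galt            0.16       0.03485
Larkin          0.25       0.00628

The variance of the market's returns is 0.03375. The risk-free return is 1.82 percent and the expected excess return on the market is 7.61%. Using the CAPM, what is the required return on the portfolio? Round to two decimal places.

β_Jessop = 0.02824 / 0.03375 = 0.8367
β_Calder = 0.03463 / 0.03375 = 1.0261
β_Arden = 0.00760 / 0.03375 = 0.2252
β_Holloway = 0.04380 / 0.03375 = 1.2978
β_Galt = 0.03485 / 0.03375 = 1.0326
β_Larkin = 0.00628 / 0.03375 = 0.1861
β_P = Σ w_i β_i = 0.08×0.8367 + 0.15×1.0261 + 0.26×0.2252 + 0.10×1.2978 + 0.16×1.0326 + 0.25×0.1861 = 0.6209
E(R_P) = R_f + β_P × MRP = 1.82% + 0.6209 × 7.61% = 6.55%

6.55%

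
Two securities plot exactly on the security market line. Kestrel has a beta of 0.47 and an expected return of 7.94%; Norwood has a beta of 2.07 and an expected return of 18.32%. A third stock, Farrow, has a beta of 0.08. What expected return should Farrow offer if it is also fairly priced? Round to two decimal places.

MRP (SML slope) = (18.32% − 7.94%) / (2.07 − 0.47) = 10.38% / 1.60 = 6.4875%
R_f (intercept) = 7.94% − 0.47 × 6.4875% = 4.8909%
E(R_Farrow) = R_f + β × MRP = 4.8909% + 0.08 × 6.4875% = 5.41%

5.41%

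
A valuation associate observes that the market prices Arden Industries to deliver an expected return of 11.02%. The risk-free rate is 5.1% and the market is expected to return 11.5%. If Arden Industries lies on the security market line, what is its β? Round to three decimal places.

0.925

MRP = 11.5% − 5.1% = 6.40%
β = (E(R) − R_f) / MRP = (11.02% − 5.1%) / 6.4% = 5.92% / 6.4% = 0.925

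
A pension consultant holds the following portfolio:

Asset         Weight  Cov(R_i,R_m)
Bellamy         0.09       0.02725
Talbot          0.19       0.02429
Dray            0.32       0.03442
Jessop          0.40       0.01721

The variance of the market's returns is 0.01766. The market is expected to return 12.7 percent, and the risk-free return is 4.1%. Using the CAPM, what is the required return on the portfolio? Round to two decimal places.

16.26%

β_Bellamy = 0.02725 / 0.01766 = 1.5430
β_Talbot = 0.02429 / 0.01766 = 1.3754
β_Dray = 0.03442 / 0.01766 = 1.9490
β_Jessop = 0.01721 / 0.01766 = 0.9745
β_P = Σ w_i β_i = 0.09×1.5430 + 0.19×1.3754 + 0.32×1.9490 + 0.40×0.9745 = 1.4137
MRP = 12.7% − 4.1% = 8.60%
E(R_P) = R_f + β_P × MRP = 4.1% + 1.4137 × 8.6% = 16.26%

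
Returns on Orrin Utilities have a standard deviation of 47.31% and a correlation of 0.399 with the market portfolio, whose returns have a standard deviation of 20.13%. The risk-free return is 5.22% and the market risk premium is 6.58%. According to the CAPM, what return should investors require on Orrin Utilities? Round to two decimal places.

β = ρ × σ_i / σ_m = 0.399 × 47.31% / 20.13% = 0.9377
E(R) = 5.22% + 0.9377 × 6.58% = 11.39%

11.39%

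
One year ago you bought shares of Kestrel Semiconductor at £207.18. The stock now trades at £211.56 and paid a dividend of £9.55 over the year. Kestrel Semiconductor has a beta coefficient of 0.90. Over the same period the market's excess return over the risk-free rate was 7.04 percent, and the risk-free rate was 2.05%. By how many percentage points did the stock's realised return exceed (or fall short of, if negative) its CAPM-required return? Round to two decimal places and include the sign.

-1.66%

Realised HPR = (P1 + D1 − P0) / P0 = (211.56 + 9.55 − 207.18) / 207.18 = 13.93 / 207.18 = 6.7236%
CAPM required = R_f + β·MRP = 2.05% + 0.90 × 7.04% = 8.3860%
α = realised − required = 6.7236% − 8.3860% = -1.66%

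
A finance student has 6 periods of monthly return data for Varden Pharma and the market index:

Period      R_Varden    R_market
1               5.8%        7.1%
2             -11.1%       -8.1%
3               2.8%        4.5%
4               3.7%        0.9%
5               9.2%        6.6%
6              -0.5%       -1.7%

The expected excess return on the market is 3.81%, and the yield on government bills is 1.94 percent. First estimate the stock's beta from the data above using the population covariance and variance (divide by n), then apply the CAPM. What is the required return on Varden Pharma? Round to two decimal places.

6.29%

Mean R_i = (5.8 − 11.1 + 2.8 + 3.7 + 9.2 − 0.5) / 6 = 1.6500%
Mean R_m = (7.1 − 8.1 + 4.5 + 0.9 + 6.6 − 1.7) / 6 = 1.5500%
Σ(R_i − R̄_i)(R_m − R̄_m) = 193.2450  ⇒  Cov = 193.2450 / 6 = 32.2075
Σ(R_m − R̄_m)² = 169.1150  ⇒  Var(R_m) = 169.1150 / 6 = 28.1858
β = Cov / Var(R_m) = 32.2075 / 28.1858 = 1.1427
E(R) = R_f + β × MRP = 1.94% + 1.1427 × 3.81% = 6.29%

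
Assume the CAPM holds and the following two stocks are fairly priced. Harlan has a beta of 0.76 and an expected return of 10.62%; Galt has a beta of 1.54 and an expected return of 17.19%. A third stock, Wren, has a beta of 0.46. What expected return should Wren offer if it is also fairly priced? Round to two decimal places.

MRP (SML slope) = (17.19% − 10.62%) / (1.54 − 0.76) = 6.57% / 0.78 = 8.4231%
R_f (intercept) = 10.62% − 0.76 × 8.4231% = 4.2184%
E(R_Wren) = R_f + β × MRP = 4.2184% + 0.46 × 8.4231% = 8.09%

8.09%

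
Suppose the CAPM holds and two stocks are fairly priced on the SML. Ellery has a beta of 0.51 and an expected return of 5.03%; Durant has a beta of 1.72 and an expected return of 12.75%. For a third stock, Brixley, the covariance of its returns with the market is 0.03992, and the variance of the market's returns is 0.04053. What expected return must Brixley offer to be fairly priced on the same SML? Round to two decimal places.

MRP = (12.75% − 5.03%) / (1.72 − 0.51) = 6.3802%
R_f = 5.03% − 0.51 × 6.3802% = 1.7761%
β_Brixley = Cov / Var(R_m) = 0.03992 / 0.04053 = 0.9849
E(R_Brixley) = R_f + β × MRP = 1.7761% + 0.9849 × 6.3802% = 8.06%

8.06%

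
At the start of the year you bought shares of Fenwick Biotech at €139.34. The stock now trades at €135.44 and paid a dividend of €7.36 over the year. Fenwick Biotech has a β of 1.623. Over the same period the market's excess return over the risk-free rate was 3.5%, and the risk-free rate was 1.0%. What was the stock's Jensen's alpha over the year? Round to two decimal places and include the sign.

Realised HPR = (P1 + D1 − P0) / P0 = (135.44 + 7.36 − 139.34) / 139.34 = 3.46 / 139.34 = 2.4831%
CAPM required = R_f + β·MRP = 1.0% + 1.623 × 3.5% = 6.6805%
α = realised − required = 2.4831% − 6.6805% = -4.20%

-4.20%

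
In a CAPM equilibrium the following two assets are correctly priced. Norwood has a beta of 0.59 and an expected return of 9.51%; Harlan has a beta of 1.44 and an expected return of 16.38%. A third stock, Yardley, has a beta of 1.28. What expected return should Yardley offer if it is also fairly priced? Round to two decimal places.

MRP (SML slope) = (16.38% − 9.51%) / (1.44 − 0.59) = 6.87% / 0.85 = 8.0824%
R_f (intercept) = 9.51% − 0.59 × 8.0824% = 4.7414%
E(R_Yardley) = R_f + β × MRP = 4.7414% + 1.28 × 8.0824% = 15.09%

15.09%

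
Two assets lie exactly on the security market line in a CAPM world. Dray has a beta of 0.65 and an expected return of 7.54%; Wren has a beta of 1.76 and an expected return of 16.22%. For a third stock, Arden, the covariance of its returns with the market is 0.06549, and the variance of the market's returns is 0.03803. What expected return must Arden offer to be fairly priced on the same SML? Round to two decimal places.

15.92%

MRP = (16.22% − 7.54%) / (1.76 − 0.65) = 7.8198%
R_f = 7.54% − 0.65 × 7.8198% = 2.4571%
β_Arden = Cov / Var(R_m) = 0.06549 / 0.03803 = 1.7221
E(R_Arden) = R_f + β × MRP = 2.4571% + 1.7221 × 7.8198% = 15.92%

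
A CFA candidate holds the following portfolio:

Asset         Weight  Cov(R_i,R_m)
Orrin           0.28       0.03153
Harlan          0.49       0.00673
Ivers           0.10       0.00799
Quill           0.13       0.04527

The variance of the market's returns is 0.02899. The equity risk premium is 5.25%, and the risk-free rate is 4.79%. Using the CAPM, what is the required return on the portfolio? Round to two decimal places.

8.20%

β_Orrin = 0.03153 / 0.02899 = 1.0876
β_Harlan = 0.00673 / 0.02899 = 0.2321
β_Ivers = 0.00799 / 0.02899 = 0.2756
β_Quill = 0.04527 / 0.02899 = 1.5616
β_P = Σ w_i β_i = 0.28×1.0876 + 0.49×0.2321 + 0.10×0.2756 + 0.13×1.5616 = 0.6488
E(R_P) = R_f + β_P × MRP = 4.79% + 0.6488 × 5.25% = 8.20%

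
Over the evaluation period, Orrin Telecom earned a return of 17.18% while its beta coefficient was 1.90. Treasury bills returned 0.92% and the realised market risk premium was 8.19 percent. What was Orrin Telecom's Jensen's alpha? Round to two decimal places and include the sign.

CAPM benchmark = R_f + β(R_m − R_f) = 0.92% + 1.90 × 8.19% = 16.4810%
α = actual − benchmark = 17.18% − 16.4810% = +0.70%

+0.70%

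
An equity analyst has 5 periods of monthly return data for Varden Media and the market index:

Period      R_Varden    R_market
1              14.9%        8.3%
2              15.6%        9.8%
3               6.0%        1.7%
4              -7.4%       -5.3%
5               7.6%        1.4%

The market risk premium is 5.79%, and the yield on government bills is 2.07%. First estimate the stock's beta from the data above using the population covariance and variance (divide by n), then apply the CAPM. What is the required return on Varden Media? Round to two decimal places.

Mean R_i = (14.9 + 15.6 + 6.0 − 7.4 + 7.6) / 5 = 7.3400%
Mean R_m = (8.3 + 9.8 + 1.7 − 5.3 + 1.4) / 5 = 3.1800%
Σ(R_i − R̄_i)(R_m − R̄_m) = 219.9040  ⇒  Cov = 219.9040 / 5 = 43.9808
Σ(R_m − R̄_m)² = 147.3080  ⇒  Var(R_m) = 147.3080 / 5 = 29.4616
β = Cov / Var(R_m) = 43.9808 / 29.4616 = 1.4928
E(R) = R_f + β × MRP = 2.07% + 1.4928 × 5.79% = 10.71%

10.71%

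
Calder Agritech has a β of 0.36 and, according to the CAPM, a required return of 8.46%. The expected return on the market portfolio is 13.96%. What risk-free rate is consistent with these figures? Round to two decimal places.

E(R) = R_f + β(E(R_m) − R_f) = R_f(1 − β) + β·E(R_m)
8.46% = R_f × (1 − 0.36) + 0.36 × 13.96%
8.46% = R_f × 0.64 + 5.0256%
R_f = (8.46% − 5.0256%) / 0.64 = 5.37%

5.37%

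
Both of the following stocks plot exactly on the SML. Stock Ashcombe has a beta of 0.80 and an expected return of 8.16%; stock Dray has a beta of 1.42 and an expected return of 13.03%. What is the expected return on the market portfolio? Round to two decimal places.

Both satisfy E(R) = R_f + β·MRP, so the slope of the SML is
MRP = (13.03% − 8.16%) / (1.42 − 0.80) = 4.87% / 0.62 = 7.8548%
R_f = E(R_Ashcombe) − β_Ashcombe·MRP = 8.16% − 0.80 × 7.8548% = 1.8762%
E(R_m) = R_f + MRP = 1.8762% + 7.8548% = 9.73%

9.73%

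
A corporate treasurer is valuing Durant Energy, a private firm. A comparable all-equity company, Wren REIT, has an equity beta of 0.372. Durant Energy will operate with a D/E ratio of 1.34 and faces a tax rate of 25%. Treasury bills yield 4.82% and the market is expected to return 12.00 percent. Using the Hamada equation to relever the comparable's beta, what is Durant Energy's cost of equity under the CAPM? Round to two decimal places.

10.18%

β_L = β_U × [1 + (1 − t)(D/E)] = 0.372 × [1 + (1 − 0.25) × 1.34]
    = 0.372 × [1 + 0.75 × 1.34] = 0.372 × 2.0050 = 0.7459
MRP = 12.00% − 4.82% = 7.18%
E(R) = R_f + β_L × MRP = 4.82% + 0.7459 × 7.18% = 10.18%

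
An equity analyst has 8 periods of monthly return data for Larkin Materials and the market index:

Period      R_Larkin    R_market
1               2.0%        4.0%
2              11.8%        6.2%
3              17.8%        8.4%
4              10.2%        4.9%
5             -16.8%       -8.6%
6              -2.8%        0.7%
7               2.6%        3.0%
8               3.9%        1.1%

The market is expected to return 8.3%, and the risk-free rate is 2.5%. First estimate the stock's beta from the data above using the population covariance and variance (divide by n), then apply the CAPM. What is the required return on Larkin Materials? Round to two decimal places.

Mean R_i = (2.0 + 11.8 + 17.8 + 10.2 − 16.8 − 2.8 + 2.6 + 3.9) / 8 = 3.5875%
Mean R_m = (4.0 + 6.2 + 8.4 + 4.9 − 8.6 + 0.7 + 3.0 + 1.1) / 8 = 2.4625%
Σ(R_i − R̄_i)(R_m − R̄_m) = 364.5963  ⇒  Cov = 364.5963 / 8 = 45.5745
Σ(R_m − R̄_m)² = 185.1588  ⇒  Var(R_m) = 185.1588 / 8 = 23.1449
β = Cov / Var(R_m) = 45.5745 / 23.1449 = 1.9691
MRP = 8.3% − 2.5% = 5.80%
E(R) = R_f + β × MRP = 2.5% + 1.9691 × 5.8% = 13.92%

13.92%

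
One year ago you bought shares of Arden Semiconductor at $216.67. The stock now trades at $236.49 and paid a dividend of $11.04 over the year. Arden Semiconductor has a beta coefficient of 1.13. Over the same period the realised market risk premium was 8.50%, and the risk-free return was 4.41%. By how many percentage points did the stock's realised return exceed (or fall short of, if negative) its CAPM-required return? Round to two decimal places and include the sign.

Realised HPR = (P1 + D1 − P0) / P0 = (236.49 + 11.04 − 216.67) / 216.67 = 30.86 / 216.67 = 14.2429%
CAPM required = R_f + β·MRP = 4.41% + 1.13 × 8.50% = 14.0150%
α = realised − required = 14.2429% − 14.0150% = +0.23%

+0.23%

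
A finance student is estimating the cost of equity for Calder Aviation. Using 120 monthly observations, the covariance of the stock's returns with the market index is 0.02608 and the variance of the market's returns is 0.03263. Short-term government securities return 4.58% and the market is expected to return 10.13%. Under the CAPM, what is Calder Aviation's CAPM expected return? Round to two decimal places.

9.02%

β = Cov(R_i, R_m) / Var(R_m) = 0.02608 / 0.03263 = 0.7993
MRP = 10.13% − 4.58% = 5.55%
E(R) = R_f + β × MRP = 4.58% + 0.7993 × 5.55% = 9.02%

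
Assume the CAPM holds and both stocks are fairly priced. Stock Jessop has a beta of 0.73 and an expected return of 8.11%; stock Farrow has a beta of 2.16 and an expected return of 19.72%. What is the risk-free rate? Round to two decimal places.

2.18%

Both satisfy E(R) = R_f + β·MRP, so the slope of the SML is
MRP = (19.72% − 8.11%) / (2.16 − 0.73) = 11.61% / 1.43 = 8.1189%
R_f = E(R_Jessop) − β_Jessop·MRP = 8.11% − 0.73 × 8.1189% = 2.1832%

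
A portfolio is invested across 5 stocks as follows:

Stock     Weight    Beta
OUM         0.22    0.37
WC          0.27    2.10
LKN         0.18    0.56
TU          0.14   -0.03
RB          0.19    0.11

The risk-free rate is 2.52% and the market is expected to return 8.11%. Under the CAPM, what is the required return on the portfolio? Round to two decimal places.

6.80%

β_P = Σ w_i β_i = 0.22×0.37 + 0.27×2.10 + 0.18×0.56 + 0.14×-0.03 + 0.19×0.11 = 0.7659
MRP = 8.11% − 2.52% = 5.59%
E(R_P) = R_f + β_P × MRP = 2.52% + 0.7659 × 5.59% = 6.80%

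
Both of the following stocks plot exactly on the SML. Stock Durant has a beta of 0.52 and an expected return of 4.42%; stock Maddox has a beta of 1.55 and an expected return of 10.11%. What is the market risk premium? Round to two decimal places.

Both satisfy E(R) = R_f + β·MRP, so the slope of the SML is
MRP = (10.11% − 4.42%) / (1.55 − 0.52) = 5.69% / 1.03 = 5.5243%

5.52%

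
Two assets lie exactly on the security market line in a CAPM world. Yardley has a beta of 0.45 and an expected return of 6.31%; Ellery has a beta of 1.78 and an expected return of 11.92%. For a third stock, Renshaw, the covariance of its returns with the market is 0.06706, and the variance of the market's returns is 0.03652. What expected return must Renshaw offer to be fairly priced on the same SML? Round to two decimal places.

12.16%

MRP = (11.92% − 6.31%) / (1.78 − 0.45) = 4.2180%
R_f = 6.31% − 0.45 × 4.2180% = 4.4119%
β_Renshaw = Cov / Var(R_m) = 0.06706 / 0.03652 = 1.8363
E(R_Renshaw) = R_f + β × MRP = 4.4119% + 1.8363 × 4.2180% = 12.16%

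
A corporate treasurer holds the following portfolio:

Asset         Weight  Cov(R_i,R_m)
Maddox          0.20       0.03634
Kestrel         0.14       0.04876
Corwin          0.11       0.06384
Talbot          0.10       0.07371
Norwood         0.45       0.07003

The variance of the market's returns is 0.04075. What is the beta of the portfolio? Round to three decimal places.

1.472

β_Maddox = 0.03634 / 0.04075 = 0.8918
β_Kestrel = 0.04876 / 0.04075 = 1.1966
β_Corwin = 0.06384 / 0.04075 = 1.5666
β_Talbot = 0.07371 / 0.04075 = 1.8088
β_Norwood = 0.07003 / 0.04075 = 1.7185
β_P = Σ w_i β_i = 0.20×0.8918 + 0.14×1.1966 + 0.11×1.5666 + 0.10×1.8088 + 0.45×1.7185 = 1.4724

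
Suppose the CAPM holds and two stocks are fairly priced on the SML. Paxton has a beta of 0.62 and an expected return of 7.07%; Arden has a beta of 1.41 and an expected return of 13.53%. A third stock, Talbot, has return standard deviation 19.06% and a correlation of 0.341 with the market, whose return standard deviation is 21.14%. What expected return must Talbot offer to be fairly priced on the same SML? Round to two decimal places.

MRP = (13.53% − 7.07%) / (1.41 − 0.62) = 8.1772%
R_f = 7.07% − 0.62 × 8.1772% = 2.0001%
β_Talbot = ρ·σ_i/σ_m = 0.341 × 19.06 / 21.14 = 0.3074
E(R_Talbot) = R_f + β × MRP = 2.0001% + 0.3074 × 8.1772% = 4.51%

4.51%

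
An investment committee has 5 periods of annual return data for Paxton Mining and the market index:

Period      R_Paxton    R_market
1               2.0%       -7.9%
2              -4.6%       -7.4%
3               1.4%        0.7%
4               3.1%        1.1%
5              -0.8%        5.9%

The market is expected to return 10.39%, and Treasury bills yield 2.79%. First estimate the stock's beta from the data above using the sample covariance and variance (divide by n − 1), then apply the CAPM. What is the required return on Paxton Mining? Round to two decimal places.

3.84%

Mean R_i = (2.0 − 4.6 + 1.4 + 3.1 − 0.8) / 5 = 0.2200%
Mean R_m = (-7.9 − 7.4 + 0.7 + 1.1 + 5.9) / 5 = -1.5200%
Σ(R_i − R̄_i)(R_m − R̄_m) = 19.5820  ⇒  Cov = 19.5820 / 4 = 4.8955
Σ(R_m − R̄_m)² = 142.1280  ⇒  Var(R_m) = 142.1280 / 4 = 35.5320
β = Cov / Var(R_m) = 4.8955 / 35.5320 = 0.1378
MRP = 10.39% − 2.79% = 7.60%
E(R) = R_f + β × MRP = 2.79% + 0.1378 × 7.60% = 3.84%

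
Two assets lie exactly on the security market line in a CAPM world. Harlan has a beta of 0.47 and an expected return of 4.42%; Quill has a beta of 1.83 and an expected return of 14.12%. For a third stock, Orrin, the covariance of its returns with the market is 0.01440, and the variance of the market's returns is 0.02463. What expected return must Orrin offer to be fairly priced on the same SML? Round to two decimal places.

5.24%

MRP = (14.12% − 4.42%) / (1.83 − 0.47) = 7.1324%
R_f = 4.42% − 0.47 × 7.1324% = 1.0678%
β_Orrin = Cov / Var(R_m) = 0.01440 / 0.02463 = 0.5847
E(R_Orrin) = R_f + β × MRP = 1.0678% + 0.5847 × 7.1324% = 5.24%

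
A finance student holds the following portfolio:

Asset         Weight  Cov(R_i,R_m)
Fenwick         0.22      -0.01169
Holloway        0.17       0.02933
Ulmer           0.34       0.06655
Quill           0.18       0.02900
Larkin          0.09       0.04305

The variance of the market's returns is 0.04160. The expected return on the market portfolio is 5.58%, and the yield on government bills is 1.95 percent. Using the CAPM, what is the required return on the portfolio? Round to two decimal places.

β_Fenwick = -0.01169 / 0.04160 = -0.2810
β_Holloway = 0.02933 / 0.04160 = 0.7050
β_Ulmer = 0.06655 / 0.04160 = 1.5998
β_Quill = 0.02900 / 0.04160 = 0.6971
β_Larkin = 0.04305 / 0.04160 = 1.0349
β_P = Σ w_i β_i = 0.22×-0.2810 + 0.17×0.7050 + 0.34×1.5998 + 0.18×0.6971 + 0.09×1.0349 = 0.8206
MRP = 5.58% − 1.95% = 3.63%
E(R_P) = R_f + β_P × MRP = 1.95% + 0.8206 × 3.63% = 4.93%

4.93%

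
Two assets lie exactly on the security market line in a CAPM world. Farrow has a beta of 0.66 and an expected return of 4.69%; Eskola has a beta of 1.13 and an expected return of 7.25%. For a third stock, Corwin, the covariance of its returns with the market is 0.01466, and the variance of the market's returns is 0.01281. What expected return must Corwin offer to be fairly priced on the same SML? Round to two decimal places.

7.33%

MRP = (7.25% − 4.69%) / (1.13 − 0.66) = 5.4468%
R_f = 4.69% − 0.66 × 5.4468% = 1.0951%
β_Corwin = Cov / Var(R_m) = 0.01466 / 0.01281 = 1.1444
E(R_Corwin) = R_f + β × MRP = 1.0951% + 1.1444 × 5.4468% = 7.33%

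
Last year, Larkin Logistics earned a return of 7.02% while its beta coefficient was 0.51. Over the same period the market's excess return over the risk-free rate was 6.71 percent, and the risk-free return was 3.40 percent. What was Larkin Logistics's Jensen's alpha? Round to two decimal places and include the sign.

+0.20%

CAPM benchmark = R_f + β(R_m − R_f) = 3.40% + 0.51 × 6.71% = 6.8221%
α = actual − benchmark = 7.02% − 6.8221% = +0.20%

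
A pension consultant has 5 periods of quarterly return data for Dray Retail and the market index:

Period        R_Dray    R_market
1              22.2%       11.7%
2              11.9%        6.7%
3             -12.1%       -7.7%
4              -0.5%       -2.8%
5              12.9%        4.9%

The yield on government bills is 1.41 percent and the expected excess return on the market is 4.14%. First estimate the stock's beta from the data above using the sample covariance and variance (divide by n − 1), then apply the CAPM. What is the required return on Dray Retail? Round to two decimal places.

8.46%

Mean R_i = (22.2 + 11.9 − 12.1 − 0.5 + 12.9) / 5 = 6.8800%
Mean R_m = (11.7 + 6.7 − 7.7 − 2.8 + 4.9) / 5 = 2.5600%
Σ(R_i − R̄_i)(R_m − R̄_m) = 409.1860  ⇒  Cov = 409.1860 / 4 = 102.2965
Σ(R_m − R̄_m)² = 240.1520  ⇒  Var(R_m) = 240.1520 / 4 = 60.0380
β = Cov / Var(R_m) = 102.2965 / 60.0380 = 1.7039
E(R) = R_f + β × MRP = 1.41% + 1.7039 × 4.14% = 8.46%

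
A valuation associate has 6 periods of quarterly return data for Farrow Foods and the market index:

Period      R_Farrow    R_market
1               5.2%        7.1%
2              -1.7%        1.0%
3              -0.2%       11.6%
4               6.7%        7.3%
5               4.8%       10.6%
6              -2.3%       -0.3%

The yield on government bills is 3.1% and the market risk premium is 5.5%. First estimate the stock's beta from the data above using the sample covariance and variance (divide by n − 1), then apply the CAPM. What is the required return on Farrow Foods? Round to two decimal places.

5.66%

Mean R_i = (5.2 − 1.7 − 0.2 + 6.7 + 4.8 − 2.3) / 6 = 2.0833%
Mean R_m = (7.1 + 1.0 + 11.6 + 7.3 + 10.6 − 0.3) / 6 = 6.2167%
Σ(R_i − R̄_i)(R_m − R̄_m) = 55.6717  ⇒  Cov = 55.6717 / 5 = 11.1343
Σ(R_m − R̄_m)² = 119.8283  ⇒  Var(R_m) = 119.8283 / 5 = 23.9657
β = Cov / Var(R_m) = 11.1343 / 23.9657 = 0.4646
E(R) = R_f + β × MRP = 3.1% + 0.4646 × 5.5% = 5.66%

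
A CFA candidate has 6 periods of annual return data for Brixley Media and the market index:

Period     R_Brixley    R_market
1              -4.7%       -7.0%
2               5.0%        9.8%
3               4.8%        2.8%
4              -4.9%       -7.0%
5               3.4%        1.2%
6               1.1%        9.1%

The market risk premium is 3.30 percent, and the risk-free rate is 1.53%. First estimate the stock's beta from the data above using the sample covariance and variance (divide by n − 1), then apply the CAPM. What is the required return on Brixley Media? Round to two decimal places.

3.18%

Mean R_i = (-4.7 + 5.0 + 4.8 − 4.9 + 3.4 + 1.1) / 6 = 0.7833%
Mean R_m = (-7.0 + 9.8 + 2.8 − 7.0 + 1.2 + 9.1) / 6 = 1.4833%
Σ(R_i − R̄_i)(R_m − R̄_m) = 136.7583  ⇒  Cov = 136.7583 / 5 = 27.3517
Σ(R_m − R̄_m)² = 272.9283  ⇒  Var(R_m) = 272.9283 / 5 = 54.5857
β = Cov / Var(R_m) = 27.3517 / 54.5857 = 0.5011
E(R) = R_f + β × MRP = 1.53% + 0.5011 × 3.30% = 3.18%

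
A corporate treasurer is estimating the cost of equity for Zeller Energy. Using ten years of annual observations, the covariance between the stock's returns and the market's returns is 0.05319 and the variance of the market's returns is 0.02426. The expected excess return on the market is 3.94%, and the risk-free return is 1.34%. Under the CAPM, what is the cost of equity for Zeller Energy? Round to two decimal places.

β = Cov(R_i, R_m) / Var(R_m) = 0.05319 / 0.02426 = 2.1925
E(R) = R_f + β × MRP = 1.34% + 2.1925 × 3.94% = 9.98%

9.98%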